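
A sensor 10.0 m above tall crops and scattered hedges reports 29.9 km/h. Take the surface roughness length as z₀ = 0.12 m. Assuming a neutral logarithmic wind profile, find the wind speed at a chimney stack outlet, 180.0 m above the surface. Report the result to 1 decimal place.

49.4 km/h

Log law: V(z) ∝ ln(z/z₀), so V₂/V₁ = ln(z₂/z₀) / ln(z₁/z₀).
ln(180.0/0.12) = 7.3132, ln(10.0/0.12) = 4.4228
V₂ = 29.9 × 7.3132/4.4228 = 29.9 × 1.6535 = 49.4399 km/h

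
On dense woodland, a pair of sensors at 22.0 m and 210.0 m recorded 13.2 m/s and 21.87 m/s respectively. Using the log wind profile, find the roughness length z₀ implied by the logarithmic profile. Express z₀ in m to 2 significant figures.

Log law: V(z) ∝ ln(z/z₀). With r = V₁/V₂ = 13.2/21.87 = 0.60357,
r · ln(z₂/z₀) = ln(z₁/z₀) ⇒ ln z₀ = (ln z₁ − r·ln z₂)/(1 − r)
ln z₀ = (3.09104 − 0.60357×5.34711) / 0.39643 = -0.3438
z₀ = exp(-0.3438) = 0.7091 m

z₀ ≈ 0.71 m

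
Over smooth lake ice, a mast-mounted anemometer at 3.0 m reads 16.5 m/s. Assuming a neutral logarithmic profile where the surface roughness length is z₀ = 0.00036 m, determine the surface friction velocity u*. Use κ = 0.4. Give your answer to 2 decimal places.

Log law: V(z) = (u*/κ) · ln(z/z₀) ⇒ u* = κ · V / ln(z/z₀)
u* = 0.4 × 16.5 / ln(3.0/0.00036) = 0.4 × 16.5 / 9.0280
   = 6.6000 / 9.0280 = 0.7311 m/s

u* ≈ 0.73 m/s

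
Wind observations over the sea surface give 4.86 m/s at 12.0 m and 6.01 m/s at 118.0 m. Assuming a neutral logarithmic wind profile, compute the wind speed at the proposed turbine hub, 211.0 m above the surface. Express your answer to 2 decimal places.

6.30 m/s

Log law: V ∝ ln(z/z₀). From the pair, with r = V₁/V₂ = 0.80865,
ln z₀ = (ln z₁ − r·ln z₂)/(1 − r) = (2.4849 − 0.80865×4.7707)/0.19135 = -7.1750 → z₀ = 0.0007655 m
V₃ = V₁ · ln(z₃/z₀)/ln(z₁/z₀) = 4.86 × 12.5268/9.6599 = 6.3024 m/s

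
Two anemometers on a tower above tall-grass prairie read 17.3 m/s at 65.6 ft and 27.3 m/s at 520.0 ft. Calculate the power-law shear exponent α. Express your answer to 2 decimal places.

Power law: V₂/V₁ = (z₂/z₁)^α ⇒ α = ln(V₂/V₁) / ln(z₂/z₁)
α = ln(27.3/17.3) / ln(520.0/65.6) = ln(1.5780) / ln(7.9268)
  = 0.45618 / 2.07025 = 0.22035

α ≈ 0.22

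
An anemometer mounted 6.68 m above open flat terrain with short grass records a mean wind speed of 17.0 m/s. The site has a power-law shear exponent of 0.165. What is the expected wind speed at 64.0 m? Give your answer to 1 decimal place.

Power-law profile: V₂ = V₁ · (z₂/z₁)^α
V₂ = 17.0 × (64.0/6.68)^0.165 = 17.0 × (9.5808)^0.165
    = 17.0 × 1.4519 = 24.6820 m/s

24.7 m/s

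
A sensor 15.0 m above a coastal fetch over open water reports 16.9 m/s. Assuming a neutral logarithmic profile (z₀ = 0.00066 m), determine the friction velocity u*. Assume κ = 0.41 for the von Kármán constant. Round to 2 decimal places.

Log law: V(z) = (u*/κ) · ln(z/z₀) ⇒ u* = κ · V / ln(z/z₀)
u* = 0.41 × 16.9 / ln(15.0/0.00066) = 0.41 × 16.9 / 10.0313
   = 6.9290 / 10.0313 = 0.6907 m/s

u* ≈ 0.69 m/s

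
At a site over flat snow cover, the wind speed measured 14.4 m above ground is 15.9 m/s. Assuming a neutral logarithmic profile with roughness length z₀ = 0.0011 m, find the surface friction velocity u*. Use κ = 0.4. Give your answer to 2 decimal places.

Log law: V(z) = (u*/κ) · ln(z/z₀) ⇒ u* = κ · V / ln(z/z₀)
u* = 0.4 × 15.9 / ln(14.4/0.0011) = 0.4 × 15.9 / 9.4797
   = 6.3600 / 9.4797 = 0.6709 m/s

u* ≈ 0.67 m/s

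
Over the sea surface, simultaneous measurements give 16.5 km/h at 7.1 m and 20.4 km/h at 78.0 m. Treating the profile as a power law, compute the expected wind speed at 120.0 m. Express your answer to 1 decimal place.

First find α: α = ln(V₂/V₁)/ln(z₂/z₁) = ln(20.4/16.5)/ln(78.0/7.1) = 0.21217/2.39661 = 0.0885
Extrapolate from 78.0 m to 120.0 m: V₃ = 20.4 × (120.0/78.0)^0.0885 = 20.4 × 1.0389 = 21.1930 km/h

21.2 km/h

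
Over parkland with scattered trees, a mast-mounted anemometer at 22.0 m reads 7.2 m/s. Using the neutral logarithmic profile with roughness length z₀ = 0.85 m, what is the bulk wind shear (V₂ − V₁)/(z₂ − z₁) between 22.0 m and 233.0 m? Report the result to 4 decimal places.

0.0248 m/s/m

Log law: V₂ = V₁ · ln(z₂/z₀)/ln(z₁/z₀) = 7.2 × 5.6136/3.2536 = 12.4226 m/s
ΔV/Δz = (12.4226 − 7.2)/(233.0 − 22.0) = 5.2226/211.0000 = 0.02475 m/s/m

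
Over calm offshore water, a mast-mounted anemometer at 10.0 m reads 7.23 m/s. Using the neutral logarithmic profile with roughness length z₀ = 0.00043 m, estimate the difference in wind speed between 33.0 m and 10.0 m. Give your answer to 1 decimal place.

Log law: V₂ = V₁ · ln(z₂/z₀)/ln(z₁/z₀) = 7.23 × 11.2482/10.0543 = 8.0885 m/s
ΔV = 8.0885 − 7.23 = 0.8585 m/s

0.9 m/s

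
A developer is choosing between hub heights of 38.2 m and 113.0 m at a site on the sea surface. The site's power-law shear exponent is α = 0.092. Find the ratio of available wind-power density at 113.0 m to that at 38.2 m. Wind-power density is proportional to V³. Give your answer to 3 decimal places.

1.349

Speed ratio: V_B/V_A = (z_B/z_A)^α = (113.0/38.2)^0.092 = (2.9581)^0.092 = 1.10493
Power-density ratio: P_B/P_A = (V_B/V_A)³ = (1.10493)³ = 1.34896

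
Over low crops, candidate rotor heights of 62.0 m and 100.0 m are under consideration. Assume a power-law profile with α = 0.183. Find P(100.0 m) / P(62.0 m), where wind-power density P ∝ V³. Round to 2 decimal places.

1.30

Speed ratio: V_B/V_A = (z_B/z_A)^α = (100.0/62.0)^0.183 = (1.6129)^0.183 = 1.09142
Power-density ratio: P_B/P_A = (V_B/V_A)³ = (1.09142)³ = 1.30010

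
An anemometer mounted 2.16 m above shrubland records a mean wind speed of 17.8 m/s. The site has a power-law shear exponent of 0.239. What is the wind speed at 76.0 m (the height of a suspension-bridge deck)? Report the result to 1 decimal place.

41.7 m/s

Power-law profile: V₂ = V₁ · (z₂/z₁)^α
V₂ = 17.8 × (76.0/2.16)^0.239 = 17.8 × (35.1852)^0.239
    = 17.8 × 2.3420 = 41.6869 m/s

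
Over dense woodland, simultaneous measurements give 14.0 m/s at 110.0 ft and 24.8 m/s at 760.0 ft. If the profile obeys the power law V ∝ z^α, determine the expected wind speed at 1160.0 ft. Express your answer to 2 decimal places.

First find α: α = ln(V₂/V₁)/ln(z₂/z₁) = ln(24.8/14.0)/ln(760.0/110.0) = 0.57179/1.93284 = 0.2958
Extrapolate from 760.0 ft to 1160.0 ft: V₃ = 24.8 × (1160.0/760.0)^0.2958 = 24.8 × 1.1333 = 28.1047 m/s

28.10 m/s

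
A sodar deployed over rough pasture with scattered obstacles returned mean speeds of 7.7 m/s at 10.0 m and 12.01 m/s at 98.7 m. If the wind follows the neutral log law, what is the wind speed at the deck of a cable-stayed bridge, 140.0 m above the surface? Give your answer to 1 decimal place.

12.7 m/s

Log law: V ∝ ln(z/z₀). From the pair, with r = V₁/V₂ = 0.64113,
ln z₀ = (ln z₁ − r·ln z₂)/(1 − r) = (2.3026 − 0.64113×4.5921)/0.35887 = -1.7877 → z₀ = 0.1673 m
V₃ = V₁ · ln(z₃/z₀)/ln(z₁/z₀) = 7.7 × 6.7293/4.0903 = 12.6680 m/s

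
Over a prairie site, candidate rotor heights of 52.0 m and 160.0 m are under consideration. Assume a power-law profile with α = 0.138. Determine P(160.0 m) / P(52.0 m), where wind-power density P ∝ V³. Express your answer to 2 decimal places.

1.59

Speed ratio: V_B/V_A = (z_B/z_A)^α = (160.0/52.0)^0.138 = (3.0769)^0.138 = 1.16778
Power-density ratio: P_B/P_A = (V_B/V_A)³ = (1.16778)³ = 1.59250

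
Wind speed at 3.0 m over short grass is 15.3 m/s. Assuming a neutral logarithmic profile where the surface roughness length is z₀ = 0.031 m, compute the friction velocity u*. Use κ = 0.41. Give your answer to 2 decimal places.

u* ≈ 1.37 m/s

Log law: V(z) = (u*/κ) · ln(z/z₀) ⇒ u* = κ · V / ln(z/z₀)
u* = 0.41 × 15.3 / ln(3.0/0.031) = 0.41 × 15.3 / 4.5724
   = 6.2730 / 4.5724 = 1.3719 m/s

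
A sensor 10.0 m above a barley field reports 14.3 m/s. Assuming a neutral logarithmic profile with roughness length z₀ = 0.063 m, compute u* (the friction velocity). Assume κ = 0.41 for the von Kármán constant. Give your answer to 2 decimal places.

u* ≈ 1.16 m/s

Log law: V(z) = (u*/κ) · ln(z/z₀) ⇒ u* = κ · V / ln(z/z₀)
u* = 0.41 × 14.3 / ln(10.0/0.063) = 0.41 × 14.3 / 5.0672
   = 5.8630 / 5.0672 = 1.1570 m/s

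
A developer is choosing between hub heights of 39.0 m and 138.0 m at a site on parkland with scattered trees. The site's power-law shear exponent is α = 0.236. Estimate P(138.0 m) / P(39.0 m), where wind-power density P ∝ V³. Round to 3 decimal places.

Speed ratio: V_B/V_A = (z_B/z_A)^α = (138.0/39.0)^0.236 = (3.5385)^0.236 = 1.34747
Power-density ratio: P_B/P_A = (V_B/V_A)³ = (1.34747)³ = 2.44659

2.447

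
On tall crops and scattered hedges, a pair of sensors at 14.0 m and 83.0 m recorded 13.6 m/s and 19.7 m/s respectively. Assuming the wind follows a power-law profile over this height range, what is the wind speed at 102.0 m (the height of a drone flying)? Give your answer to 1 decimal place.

20.6 m/s

First find α: α = ln(V₂/V₁)/ln(z₂/z₁) = ln(19.7/13.6)/ln(83.0/14.0) = 0.37055/1.77978 = 0.2082
Extrapolate from 83.0 m to 102.0 m: V₃ = 19.7 × (102.0/83.0)^0.2082 = 19.7 × 1.0439 = 20.5639 m/s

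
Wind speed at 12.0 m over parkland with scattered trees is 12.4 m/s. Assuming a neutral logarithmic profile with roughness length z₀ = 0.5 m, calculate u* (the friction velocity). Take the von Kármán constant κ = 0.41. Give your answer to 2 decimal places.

u* ≈ 1.60 m/s

Log law: V(z) = (u*/κ) · ln(z/z₀) ⇒ u* = κ · V / ln(z/z₀)
u* = 0.41 × 12.4 / ln(12.0/0.5) = 0.41 × 12.4 / 3.1781
   = 5.0840 / 3.1781 = 1.5997 m/s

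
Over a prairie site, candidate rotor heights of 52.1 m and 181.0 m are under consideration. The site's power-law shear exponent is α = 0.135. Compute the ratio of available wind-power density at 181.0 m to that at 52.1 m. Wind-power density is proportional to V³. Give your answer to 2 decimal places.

Speed ratio: V_B/V_A = (z_B/z_A)^α = (181.0/52.1)^0.135 = (3.4741)^0.135 = 1.18308
Power-density ratio: P_B/P_A = (V_B/V_A)³ = (1.18308)³ = 1.65592

1.66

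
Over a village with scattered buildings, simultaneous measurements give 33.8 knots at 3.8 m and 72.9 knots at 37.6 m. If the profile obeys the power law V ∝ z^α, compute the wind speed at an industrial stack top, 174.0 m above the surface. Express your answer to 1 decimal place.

121.9 knots

First find α: α = ln(V₂/V₁)/ln(z₂/z₁) = ln(72.9/33.8)/ln(37.6/3.8) = 0.76863/2.29200 = 0.3354
Extrapolate from 37.6 m to 174.0 m: V₃ = 72.9 × (174.0/37.6)^0.3354 = 72.9 × 1.6716 = 121.8591 knots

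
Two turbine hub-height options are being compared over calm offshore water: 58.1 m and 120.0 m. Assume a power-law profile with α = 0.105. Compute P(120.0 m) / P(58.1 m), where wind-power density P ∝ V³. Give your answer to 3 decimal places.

1.257

Speed ratio: V_B/V_A = (z_B/z_A)^α = (120.0/58.1)^0.105 = (2.0654)^0.105 = 1.07913
Power-density ratio: P_B/P_A = (V_B/V_A)³ = (1.07913)³ = 1.25669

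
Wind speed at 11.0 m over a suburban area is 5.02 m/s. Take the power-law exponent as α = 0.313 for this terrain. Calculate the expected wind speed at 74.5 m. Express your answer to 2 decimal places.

Power-law profile: V₂ = V₁ · (z₂/z₁)^α
V₂ = 5.02 × (74.5/11.0)^0.313 = 5.02 × (6.7727)^0.313
    = 5.02 × 1.8198 = 9.1355 m/s

9.14 m/s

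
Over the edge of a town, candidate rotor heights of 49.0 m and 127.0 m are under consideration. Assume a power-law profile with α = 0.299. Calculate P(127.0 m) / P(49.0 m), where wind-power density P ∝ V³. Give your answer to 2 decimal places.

2.35

Speed ratio: V_B/V_A = (z_B/z_A)^α = (127.0/49.0)^0.299 = (2.5918)^0.299 = 1.32944
Power-density ratio: P_B/P_A = (V_B/V_A)³ = (1.32944)³ = 2.34967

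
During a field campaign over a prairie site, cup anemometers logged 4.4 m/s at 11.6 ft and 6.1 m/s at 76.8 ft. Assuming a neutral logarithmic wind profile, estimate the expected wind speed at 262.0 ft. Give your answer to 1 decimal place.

7.2 m/s

Log law: V ∝ ln(z/z₀). From the pair, with r = V₁/V₂ = 0.72131,
ln z₀ = (ln z₁ − r·ln z₂)/(1 − r) = (2.4510 − 0.72131×4.3412)/0.27869 = -2.4413 → z₀ = 0.08705 ft
V₃ = V₁ · ln(z₃/z₀)/ln(z₁/z₀) = 4.4 × 8.0096/4.8923 = 7.2037 m/s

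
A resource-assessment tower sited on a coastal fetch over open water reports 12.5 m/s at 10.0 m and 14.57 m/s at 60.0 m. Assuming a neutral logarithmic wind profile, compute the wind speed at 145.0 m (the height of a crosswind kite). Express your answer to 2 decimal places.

Log law: V ∝ ln(z/z₀). From the pair, with r = V₁/V₂ = 0.85793,
ln z₀ = (ln z₁ − r·ln z₂)/(1 − r) = (2.3026 − 0.85793×4.0943)/0.14207 = -8.5172 → z₀ = 0.0002000 m
V₃ = V₁ · ln(z₃/z₀)/ln(z₁/z₀) = 12.5 × 13.4940/10.8198 = 15.5894 m/s

15.59 m/s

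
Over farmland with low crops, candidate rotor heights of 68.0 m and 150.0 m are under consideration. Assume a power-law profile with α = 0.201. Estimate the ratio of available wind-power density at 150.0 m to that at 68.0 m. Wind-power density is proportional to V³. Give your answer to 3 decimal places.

1.611

Speed ratio: V_B/V_A = (z_B/z_A)^α = (150.0/68.0)^0.201 = (2.2059)^0.201 = 1.17236
Power-density ratio: P_B/P_A = (V_B/V_A)³ = (1.17236)³ = 1.61131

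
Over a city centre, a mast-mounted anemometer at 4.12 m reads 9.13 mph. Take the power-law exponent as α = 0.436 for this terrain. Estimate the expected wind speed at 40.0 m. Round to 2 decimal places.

Power-law profile: V₂ = V₁ · (z₂/z₁)^α
V₂ = 9.13 × (40.0/4.12)^0.436 = 9.13 × (9.7087)^0.436
    = 9.13 × 2.6940 = 24.5965 mph

24.60 mph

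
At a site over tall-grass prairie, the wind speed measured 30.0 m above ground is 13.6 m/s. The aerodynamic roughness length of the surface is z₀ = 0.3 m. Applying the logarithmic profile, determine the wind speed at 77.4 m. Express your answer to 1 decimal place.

Log law: V(z) ∝ ln(z/z₀), so V₂/V₁ = ln(z₂/z₀) / ln(z₁/z₀).
ln(77.4/0.3) = 5.5530, ln(30.0/0.3) = 4.6052
V₂ = 13.6 × 5.5530/4.6052 = 13.6 × 1.2058 = 16.3990 m/s

16.4 m/s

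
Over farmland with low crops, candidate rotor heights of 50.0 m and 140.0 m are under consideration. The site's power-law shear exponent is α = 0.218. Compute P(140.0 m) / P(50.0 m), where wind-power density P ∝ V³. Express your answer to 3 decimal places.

Speed ratio: V_B/V_A = (z_B/z_A)^α = (140.0/50.0)^0.218 = (2.8000)^0.218 = 1.25164
Power-density ratio: P_B/P_A = (V_B/V_A)³ = (1.25164)³ = 1.96084

1.961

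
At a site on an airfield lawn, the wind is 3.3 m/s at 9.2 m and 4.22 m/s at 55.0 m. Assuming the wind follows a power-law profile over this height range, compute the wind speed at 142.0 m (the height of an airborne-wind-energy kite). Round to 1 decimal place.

4.8 m/s

First find α: α = ln(V₂/V₁)/ln(z₂/z₁) = ln(4.22/3.3)/ln(55.0/9.2) = 0.24591/1.78813 = 0.1375
Extrapolate from 55.0 m to 142.0 m: V₃ = 4.22 × (142.0/55.0)^0.1375 = 4.22 × 1.1393 = 4.8080 m/s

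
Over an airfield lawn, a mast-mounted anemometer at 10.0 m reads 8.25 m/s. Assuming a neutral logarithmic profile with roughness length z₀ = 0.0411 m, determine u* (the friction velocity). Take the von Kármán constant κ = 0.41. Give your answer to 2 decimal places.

u* ≈ 0.62 m/s

Log law: V(z) = (u*/κ) · ln(z/z₀) ⇒ u* = κ · V / ln(z/z₀)
u* = 0.41 × 8.25 / ln(10.0/0.0411) = 0.41 × 8.25 / 5.4943
   = 3.3825 / 5.4943 = 0.6156 m/s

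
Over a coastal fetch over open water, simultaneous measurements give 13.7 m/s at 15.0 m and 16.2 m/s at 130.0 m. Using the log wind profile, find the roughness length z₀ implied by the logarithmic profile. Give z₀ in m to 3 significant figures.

z₀ ≈ 0.000109 m

Log law: V(z) ∝ ln(z/z₀). With r = V₁/V₂ = 13.7/16.2 = 0.84568,
r · ln(z₂/z₀) = ln(z₁/z₀) ⇒ ln z₀ = (ln z₁ − r·ln z₂)/(1 − r)
ln z₀ = (2.70805 − 0.84568×4.86753) / 0.15432 = -9.1259
z₀ = exp(-9.1259) = 0.0001088 m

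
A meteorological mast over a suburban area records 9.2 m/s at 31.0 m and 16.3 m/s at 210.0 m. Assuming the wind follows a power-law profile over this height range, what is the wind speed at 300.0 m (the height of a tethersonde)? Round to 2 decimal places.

18.13 m/s

First find α: α = ln(V₂/V₁)/ln(z₂/z₁) = ln(16.3/9.2)/ln(210.0/31.0) = 0.57196/1.91312 = 0.2990
Extrapolate from 210.0 m to 300.0 m: V₃ = 16.3 × (300.0/210.0)^0.2990 = 16.3 × 1.1125 = 18.1342 m/s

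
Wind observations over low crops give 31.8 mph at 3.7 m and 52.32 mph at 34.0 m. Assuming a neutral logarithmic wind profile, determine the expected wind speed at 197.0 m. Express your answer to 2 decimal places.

68.57 mph

Log law: V ∝ ln(z/z₀). From the pair, with r = V₁/V₂ = 0.60780,
ln z₀ = (ln z₁ − r·ln z₂)/(1 − r) = (1.3083 − 0.60780×3.5264)/0.39220 = -2.1290 → z₀ = 0.1190 m
V₃ = V₁ · ln(z₃/z₀)/ln(z₁/z₀) = 31.8 × 7.4122/3.4373 = 68.5734 mph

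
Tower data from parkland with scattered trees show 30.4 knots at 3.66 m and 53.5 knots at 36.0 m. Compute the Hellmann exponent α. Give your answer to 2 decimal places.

α ≈ 0.25

Power law: V₂/V₁ = (z₂/z₁)^α ⇒ α = ln(V₂/V₁) / ln(z₂/z₁)
α = ln(53.5/30.4) / ln(36.0/3.66) = ln(1.7599) / ln(9.8361)
  = 0.56524 / 2.28606 = 0.24726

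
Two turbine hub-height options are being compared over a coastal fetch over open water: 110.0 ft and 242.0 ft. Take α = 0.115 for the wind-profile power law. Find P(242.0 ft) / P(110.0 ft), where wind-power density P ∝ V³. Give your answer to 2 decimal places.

Speed ratio: V_B/V_A = (z_B/z_A)^α = (242.0/110.0)^0.115 = (2.2000)^0.115 = 1.09491
Power-density ratio: P_B/P_A = (V_B/V_A)³ = (1.09491)³ = 1.31261

1.31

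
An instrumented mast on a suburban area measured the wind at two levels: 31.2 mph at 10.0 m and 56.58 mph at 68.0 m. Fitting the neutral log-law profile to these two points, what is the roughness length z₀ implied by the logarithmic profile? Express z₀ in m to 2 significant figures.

Log law: V(z) ∝ ln(z/z₀). With r = V₁/V₂ = 31.2/56.58 = 0.55143,
r · ln(z₂/z₀) = ln(z₁/z₀) ⇒ ln z₀ = (ln z₁ − r·ln z₂)/(1 − r)
ln z₀ = (2.30259 − 0.55143×4.21951) / 0.44857 = -0.0539
z₀ = exp(-0.0539) = 0.9475 m

z₀ ≈ 0.95 m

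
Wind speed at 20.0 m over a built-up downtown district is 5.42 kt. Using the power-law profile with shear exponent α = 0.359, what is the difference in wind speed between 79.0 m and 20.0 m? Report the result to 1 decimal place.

Power law: V₂ = V₁ · (z₂/z₁)^α = 5.42 × (3.9500)^0.359 = 8.8752 kt
ΔV = 8.8752 − 5.42 = 3.4552 kt

3.5 kt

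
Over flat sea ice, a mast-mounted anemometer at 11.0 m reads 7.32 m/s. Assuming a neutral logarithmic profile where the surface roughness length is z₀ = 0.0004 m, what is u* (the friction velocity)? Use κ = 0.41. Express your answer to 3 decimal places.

Log law: V(z) = (u*/κ) · ln(z/z₀) ⇒ u* = κ · V / ln(z/z₀)
u* = 0.41 × 7.32 / ln(11.0/0.0004) = 0.41 × 7.32 / 10.2219
   = 3.0012 / 10.2219 = 0.2936 m/s

u* ≈ 0.294 m/s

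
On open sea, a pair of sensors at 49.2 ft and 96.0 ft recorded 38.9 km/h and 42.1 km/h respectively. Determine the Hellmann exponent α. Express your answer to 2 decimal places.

Power law: V₂/V₁ = (z₂/z₁)^α ⇒ α = ln(V₂/V₁) / ln(z₂/z₁)
α = ln(42.1/38.9) / ln(96.0/49.2) = ln(1.0823) / ln(1.9512)
  = 0.07905 / 0.66845 = 0.11826

α ≈ 0.12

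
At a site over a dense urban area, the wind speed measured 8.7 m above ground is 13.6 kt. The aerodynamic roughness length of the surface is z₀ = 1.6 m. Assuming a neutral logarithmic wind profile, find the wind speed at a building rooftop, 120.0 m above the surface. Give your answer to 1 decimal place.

34.7 kt

Log law: V(z) ∝ ln(z/z₀), so V₂/V₁ = ln(z₂/z₀) / ln(z₁/z₀).
ln(120.0/1.6) = 4.3175, ln(8.7/1.6) = 1.6933
V₂ = 13.6 × 4.3175/1.6933 = 13.6 × 2.5497 = 34.6762 kt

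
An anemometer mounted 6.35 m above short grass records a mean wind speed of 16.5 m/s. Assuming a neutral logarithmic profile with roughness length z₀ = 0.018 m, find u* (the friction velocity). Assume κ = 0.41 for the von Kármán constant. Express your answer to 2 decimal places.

u* ≈ 1.15 m/s

Log law: V(z) = (u*/κ) · ln(z/z₀) ⇒ u* = κ · V / ln(z/z₀)
u* = 0.41 × 16.5 / ln(6.35/0.018) = 0.41 × 16.5 / 5.8658
   = 6.7650 / 5.8658 = 1.1533 m/s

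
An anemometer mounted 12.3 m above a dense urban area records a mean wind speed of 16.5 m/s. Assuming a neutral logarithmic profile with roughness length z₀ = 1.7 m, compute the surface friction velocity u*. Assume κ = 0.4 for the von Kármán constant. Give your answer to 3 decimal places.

Log law: V(z) = (u*/κ) · ln(z/z₀) ⇒ u* = κ · V / ln(z/z₀)
u* = 0.4 × 16.5 / ln(12.3/1.7) = 0.4 × 16.5 / 1.9790
   = 6.6000 / 1.9790 = 3.3351 m/s

u* ≈ 3.335 m/s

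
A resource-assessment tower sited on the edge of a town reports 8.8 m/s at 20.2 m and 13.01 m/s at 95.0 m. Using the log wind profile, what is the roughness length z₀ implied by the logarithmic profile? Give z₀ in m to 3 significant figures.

Log law: V(z) ∝ ln(z/z₀). With r = V₁/V₂ = 8.8/13.01 = 0.67640,
r · ln(z₂/z₀) = ln(z₁/z₀) ⇒ ln z₀ = (ln z₁ − r·ln z₂)/(1 − r)
ln z₀ = (3.00568 − 0.67640×4.55388) / 0.32360 = -0.2304
z₀ = exp(-0.2304) = 0.7942 m

z₀ ≈ 0.794 m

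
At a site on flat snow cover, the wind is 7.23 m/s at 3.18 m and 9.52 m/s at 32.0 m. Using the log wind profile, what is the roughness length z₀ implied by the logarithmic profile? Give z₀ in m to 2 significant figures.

Log law: V(z) ∝ ln(z/z₀). With r = V₁/V₂ = 7.23/9.52 = 0.75945,
r · ln(z₂/z₀) = ln(z₁/z₀) ⇒ ln z₀ = (ln z₁ − r·ln z₂)/(1 − r)
ln z₀ = (1.15688 − 0.75945×3.46574) / 0.24055 = -6.1326
z₀ = exp(-6.1326) = 0.002171 m

z₀ ≈ 0.0022 m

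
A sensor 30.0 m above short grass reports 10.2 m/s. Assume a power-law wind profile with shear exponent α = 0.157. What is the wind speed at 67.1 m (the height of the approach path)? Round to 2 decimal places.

Power-law profile: V₂ = V₁ · (z₂/z₁)^α
V₂ = 10.2 × (67.1/30.0)^0.157 = 10.2 × (2.2367)^0.157
    = 10.2 × 1.1347 = 11.5741 m/s

11.57 m/s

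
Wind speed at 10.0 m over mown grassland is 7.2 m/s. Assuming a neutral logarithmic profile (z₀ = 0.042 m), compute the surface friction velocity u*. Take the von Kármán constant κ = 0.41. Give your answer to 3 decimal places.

u* ≈ 0.539 m/s

Log law: V(z) = (u*/κ) · ln(z/z₀) ⇒ u* = κ · V / ln(z/z₀)
u* = 0.41 × 7.2 / ln(10.0/0.042) = 0.41 × 7.2 / 5.4727
   = 2.9520 / 5.4727 = 0.5394 m/s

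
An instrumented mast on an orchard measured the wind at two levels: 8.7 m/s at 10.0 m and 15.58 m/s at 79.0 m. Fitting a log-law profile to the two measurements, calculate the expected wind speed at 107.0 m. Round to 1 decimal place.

16.6 m/s

Log law: V ∝ ln(z/z₀). From the pair, with r = V₁/V₂ = 0.55841,
ln z₀ = (ln z₁ − r·ln z₂)/(1 − r) = (2.3026 − 0.55841×4.3694)/0.44159 = -0.3110 → z₀ = 0.7327 m
V₃ = V₁ · ln(z₃/z₀)/ln(z₁/z₀) = 8.7 × 4.9839/2.6136 = 16.5899 m/s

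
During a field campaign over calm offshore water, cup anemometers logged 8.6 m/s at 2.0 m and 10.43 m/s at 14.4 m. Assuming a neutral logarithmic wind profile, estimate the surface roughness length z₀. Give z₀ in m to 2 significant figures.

z₀ ≈ 0.00019 m

Log law: V(z) ∝ ln(z/z₀). With r = V₁/V₂ = 8.6/10.43 = 0.82454,
r · ln(z₂/z₀) = ln(z₁/z₀) ⇒ ln z₀ = (ln z₁ − r·ln z₂)/(1 − r)
ln z₀ = (0.69315 − 0.82454×2.66723) / 0.17546 = -8.5840
z₀ = exp(-8.5840) = 0.0001871 m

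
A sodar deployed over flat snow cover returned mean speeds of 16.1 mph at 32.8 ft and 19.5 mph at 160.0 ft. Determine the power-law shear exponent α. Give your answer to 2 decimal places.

α ≈ 0.12

Power law: V₂/V₁ = (z₂/z₁)^α ⇒ α = ln(V₂/V₁) / ln(z₂/z₁)
α = ln(19.5/16.1) / ln(160.0/32.8) = ln(1.2112) / ln(4.8780)
  = 0.19160 / 1.58475 = 0.12090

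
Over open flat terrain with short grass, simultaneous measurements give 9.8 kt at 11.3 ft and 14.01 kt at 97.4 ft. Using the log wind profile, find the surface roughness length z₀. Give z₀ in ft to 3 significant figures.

z₀ ≈ 0.0751 ft

Log law: V(z) ∝ ln(z/z₀). With r = V₁/V₂ = 9.8/14.01 = 0.69950,
r · ln(z₂/z₀) = ln(z₁/z₀) ⇒ ln z₀ = (ln z₁ − r·ln z₂)/(1 − r)
ln z₀ = (2.42480 − 0.69950×4.57883) / 0.30050 = -2.5893
z₀ = exp(-2.5893) = 0.07507 ft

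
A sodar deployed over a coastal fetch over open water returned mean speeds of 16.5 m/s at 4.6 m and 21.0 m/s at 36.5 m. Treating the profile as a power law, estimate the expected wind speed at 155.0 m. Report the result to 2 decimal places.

First find α: α = ln(V₂/V₁)/ln(z₂/z₁) = ln(21.0/16.5)/ln(36.5/4.6) = 0.24116/2.07126 = 0.1164
Extrapolate from 36.5 m to 155.0 m: V₃ = 21.0 × (155.0/36.5)^0.1164 = 21.0 × 1.1834 = 24.8510 m/s

24.85 m/s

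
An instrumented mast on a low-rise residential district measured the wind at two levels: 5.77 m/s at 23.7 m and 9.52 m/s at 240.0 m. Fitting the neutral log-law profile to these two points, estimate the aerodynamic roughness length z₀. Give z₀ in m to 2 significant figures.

Log law: V(z) ∝ ln(z/z₀). With r = V₁/V₂ = 5.77/9.52 = 0.60609,
r · ln(z₂/z₀) = ln(z₁/z₀) ⇒ ln z₀ = (ln z₁ − r·ln z₂)/(1 − r)
ln z₀ = (3.16548 − 0.60609×5.48064) / 0.39391 = -0.3968
z₀ = exp(-0.3968) = 0.6725 m

z₀ ≈ 0.67 m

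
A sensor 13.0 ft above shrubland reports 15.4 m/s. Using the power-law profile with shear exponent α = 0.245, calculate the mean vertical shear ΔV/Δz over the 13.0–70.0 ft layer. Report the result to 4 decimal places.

Power law: V₂ = V₁ · (z₂/z₁)^α = 15.4 × (5.3846)^0.245 = 23.2624 m/s
ΔV/Δz = (23.2624 − 15.4)/(70.0 − 13.0) = 7.8624/57.0000 = 0.13794 m/s/ft

0.1379 m/s/ft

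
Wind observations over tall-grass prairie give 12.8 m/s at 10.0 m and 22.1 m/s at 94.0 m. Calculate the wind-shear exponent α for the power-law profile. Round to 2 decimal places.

α ≈ 0.24

Power law: V₂/V₁ = (z₂/z₁)^α ⇒ α = ln(V₂/V₁) / ln(z₂/z₁)
α = ln(22.1/12.8) / ln(94.0/10.0) = ln(1.7266) / ln(9.4000)
  = 0.54613 / 2.24071 = 0.24373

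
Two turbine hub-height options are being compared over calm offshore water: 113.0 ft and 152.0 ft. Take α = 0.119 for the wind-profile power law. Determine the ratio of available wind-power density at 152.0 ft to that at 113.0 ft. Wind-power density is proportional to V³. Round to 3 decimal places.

Speed ratio: V_B/V_A = (z_B/z_A)^α = (152.0/113.0)^0.119 = (1.3451)^0.119 = 1.03591
Power-density ratio: P_B/P_A = (V_B/V_A)³ = (1.03591)³ = 1.11165

1.112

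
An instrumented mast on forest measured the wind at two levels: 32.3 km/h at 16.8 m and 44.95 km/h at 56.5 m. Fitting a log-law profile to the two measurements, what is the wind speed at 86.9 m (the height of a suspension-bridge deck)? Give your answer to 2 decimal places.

Log law: V ∝ ln(z/z₀). From the pair, with r = V₁/V₂ = 0.71858,
ln z₀ = (ln z₁ − r·ln z₂)/(1 − r) = (2.8214 − 0.71858×4.0342)/0.28142 = -0.2755 → z₀ = 0.7592 m
V₃ = V₁ · ln(z₃/z₀)/ln(z₁/z₀) = 32.3 × 4.7403/3.0969 = 49.4402 km/h

49.44 km/h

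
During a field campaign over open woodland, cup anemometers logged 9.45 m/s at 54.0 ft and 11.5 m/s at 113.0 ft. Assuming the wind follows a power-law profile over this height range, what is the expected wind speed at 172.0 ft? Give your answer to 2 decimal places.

12.86 m/s

First find α: α = ln(V₂/V₁)/ln(z₂/z₁) = ln(11.5/9.45)/ln(113.0/54.0) = 0.19633/0.73840 = 0.2659
Extrapolate from 113.0 ft to 172.0 ft: V₃ = 11.5 × (172.0/113.0)^0.2659 = 11.5 × 1.1182 = 12.8591 m/s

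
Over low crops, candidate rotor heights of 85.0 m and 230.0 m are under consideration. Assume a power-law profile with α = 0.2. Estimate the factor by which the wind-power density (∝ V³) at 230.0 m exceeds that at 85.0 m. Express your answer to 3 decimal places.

1.817

Speed ratio: V_B/V_A = (z_B/z_A)^α = (230.0/85.0)^0.2 = (2.7059)^0.2 = 1.22029
Power-density ratio: P_B/P_A = (V_B/V_A)³ = (1.22029)³ = 1.81713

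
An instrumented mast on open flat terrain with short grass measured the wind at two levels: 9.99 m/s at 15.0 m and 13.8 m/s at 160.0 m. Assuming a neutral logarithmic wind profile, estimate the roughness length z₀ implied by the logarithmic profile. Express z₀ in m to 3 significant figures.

z₀ ≈ 0.0302 m

Log law: V(z) ∝ ln(z/z₀). With r = V₁/V₂ = 9.99/13.8 = 0.72391,
r · ln(z₂/z₀) = ln(z₁/z₀) ⇒ ln z₀ = (ln z₁ − r·ln z₂)/(1 − r)
ln z₀ = (2.70805 − 0.72391×5.07517) / 0.27609 = -3.4987
z₀ = exp(-3.4987) = 0.03024 m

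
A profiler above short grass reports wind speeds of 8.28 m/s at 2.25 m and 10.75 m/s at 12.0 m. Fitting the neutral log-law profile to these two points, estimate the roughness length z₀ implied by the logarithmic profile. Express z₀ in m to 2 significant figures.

z₀ ≈ 0.0082 m

Log law: V(z) ∝ ln(z/z₀). With r = V₁/V₂ = 8.28/10.75 = 0.77023,
r · ln(z₂/z₀) = ln(z₁/z₀) ⇒ ln z₀ = (ln z₁ − r·ln z₂)/(1 − r)
ln z₀ = (0.81093 − 0.77023×2.48491) / 0.22977 = -4.8006
z₀ = exp(-4.8006) = 0.008225 m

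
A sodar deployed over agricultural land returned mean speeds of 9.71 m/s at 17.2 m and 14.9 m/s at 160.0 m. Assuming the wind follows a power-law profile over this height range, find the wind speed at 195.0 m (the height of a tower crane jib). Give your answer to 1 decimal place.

First find α: α = ln(V₂/V₁)/ln(z₂/z₁) = ln(14.9/9.71)/ln(160.0/17.2) = 0.42820/2.23026 = 0.1920
Extrapolate from 160.0 m to 195.0 m: V₃ = 14.9 × (195.0/160.0)^0.1920 = 14.9 × 1.0387 = 15.4768 m/s

15.5 m/s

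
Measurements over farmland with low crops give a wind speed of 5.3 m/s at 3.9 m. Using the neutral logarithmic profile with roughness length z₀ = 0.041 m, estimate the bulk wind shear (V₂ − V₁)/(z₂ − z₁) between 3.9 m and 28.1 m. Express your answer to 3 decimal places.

0.095 m/s/m

Log law: V₂ = V₁ · ln(z₂/z₀)/ln(z₁/z₀) = 5.3 × 6.5300/4.5552 = 7.5977 m/s
ΔV/Δz = (7.5977 − 5.3)/(28.1 − 3.9) = 2.2977/24.2000 = 0.09495 m/s/m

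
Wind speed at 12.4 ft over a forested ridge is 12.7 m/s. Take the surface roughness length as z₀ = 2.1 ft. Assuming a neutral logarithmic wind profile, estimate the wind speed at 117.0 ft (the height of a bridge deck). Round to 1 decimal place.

28.8 m/s

Log law: V(z) ∝ ln(z/z₀), so V₂/V₁ = ln(z₂/z₀) / ln(z₁/z₀).
ln(117.0/2.1) = 4.0202, ln(12.4/2.1) = 1.7758
V₂ = 12.7 × 4.0202/1.7758 = 12.7 × 2.2640 = 28.7522 m/s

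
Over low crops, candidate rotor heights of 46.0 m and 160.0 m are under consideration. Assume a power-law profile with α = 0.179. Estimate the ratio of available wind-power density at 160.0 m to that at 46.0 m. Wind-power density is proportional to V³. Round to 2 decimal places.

1.95

Speed ratio: V_B/V_A = (z_B/z_A)^α = (160.0/46.0)^0.179 = (3.4783)^0.179 = 1.24998
Power-density ratio: P_B/P_A = (V_B/V_A)³ = (1.24998)³ = 1.95304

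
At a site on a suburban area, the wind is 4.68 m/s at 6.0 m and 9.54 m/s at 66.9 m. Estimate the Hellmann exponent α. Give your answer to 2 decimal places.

Power law: V₂/V₁ = (z₂/z₁)^α ⇒ α = ln(V₂/V₁) / ln(z₂/z₁)
α = ln(9.54/4.68) / ln(66.9/6.0) = ln(2.0385) / ln(11.1500)
  = 0.71220 / 2.41144 = 0.29534

α ≈ 0.30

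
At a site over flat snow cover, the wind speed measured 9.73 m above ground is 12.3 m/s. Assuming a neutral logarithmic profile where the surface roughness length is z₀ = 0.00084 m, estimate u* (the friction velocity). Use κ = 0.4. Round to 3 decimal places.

Log law: V(z) = (u*/κ) · ln(z/z₀) ⇒ u* = κ · V / ln(z/z₀)
u* = 0.4 × 12.3 / ln(9.73/0.00084) = 0.4 × 12.3 / 9.3573
   = 4.9200 / 9.3573 = 0.5258 m/s

u* ≈ 0.526 m/s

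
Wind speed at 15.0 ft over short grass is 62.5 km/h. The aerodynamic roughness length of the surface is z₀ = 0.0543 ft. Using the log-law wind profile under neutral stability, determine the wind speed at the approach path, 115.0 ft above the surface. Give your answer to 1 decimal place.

85.1 km/h

Log law: V(z) ∝ ln(z/z₀), so V₂/V₁ = ln(z₂/z₀) / ln(z₁/z₀).
ln(115.0/0.0543) = 7.6582, ln(15.0/0.0543) = 5.6213
V₂ = 62.5 × 7.6582/5.6213 = 62.5 × 1.3624 = 85.1470 km/h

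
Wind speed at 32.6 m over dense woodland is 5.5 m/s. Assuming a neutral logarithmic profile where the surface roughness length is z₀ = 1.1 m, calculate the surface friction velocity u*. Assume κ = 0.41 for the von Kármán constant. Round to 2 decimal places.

u* ≈ 0.67 m/s

Log law: V(z) = (u*/κ) · ln(z/z₀) ⇒ u* = κ · V / ln(z/z₀)
u* = 0.41 × 5.5 / ln(32.6/1.1) = 0.41 × 5.5 / 3.3890
   = 2.2550 / 3.3890 = 0.6654 m/s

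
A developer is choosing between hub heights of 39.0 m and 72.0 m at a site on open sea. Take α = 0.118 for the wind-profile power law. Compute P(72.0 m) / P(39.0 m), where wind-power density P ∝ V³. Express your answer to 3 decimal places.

Speed ratio: V_B/V_A = (z_B/z_A)^α = (72.0/39.0)^0.118 = (1.8462)^0.118 = 1.07503
Power-density ratio: P_B/P_A = (V_B/V_A)³ = (1.07503)³ = 1.24239

1.242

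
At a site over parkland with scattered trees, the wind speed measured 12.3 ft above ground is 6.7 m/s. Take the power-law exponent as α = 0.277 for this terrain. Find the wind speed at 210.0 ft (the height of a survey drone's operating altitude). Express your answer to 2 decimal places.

Power-law profile: V₂ = V₁ · (z₂/z₁)^α
V₂ = 6.7 × (210.0/12.3)^0.277 = 6.7 × (17.0732)^0.277
    = 6.7 × 2.1946 = 14.7037 m/s

14.70 m/s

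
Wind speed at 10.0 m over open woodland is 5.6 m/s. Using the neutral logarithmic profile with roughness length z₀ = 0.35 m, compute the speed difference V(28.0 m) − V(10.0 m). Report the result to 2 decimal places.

Log law: V₂ = V₁ · ln(z₂/z₀)/ln(z₁/z₀) = 5.6 × 4.3820/3.3524 = 7.3199 m/s
ΔV = 7.3199 − 5.6 = 1.7199 m/s

1.72 m/s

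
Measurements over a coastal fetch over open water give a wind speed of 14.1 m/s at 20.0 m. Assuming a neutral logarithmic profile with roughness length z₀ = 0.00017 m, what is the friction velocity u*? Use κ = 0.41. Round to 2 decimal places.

Log law: V(z) = (u*/κ) · ln(z/z₀) ⇒ u* = κ · V / ln(z/z₀)
u* = 0.41 × 14.1 / ln(20.0/0.00017) = 0.41 × 14.1 / 11.6754
   = 5.7810 / 11.6754 = 0.4951 m/s

u* ≈ 0.50 m/s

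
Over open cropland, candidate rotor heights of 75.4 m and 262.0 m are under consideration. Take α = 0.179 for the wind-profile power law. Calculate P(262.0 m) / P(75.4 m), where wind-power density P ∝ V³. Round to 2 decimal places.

Speed ratio: V_B/V_A = (z_B/z_A)^α = (262.0/75.4)^0.179 = (3.4748)^0.179 = 1.24976
Power-density ratio: P_B/P_A = (V_B/V_A)³ = (1.24976)³ = 1.95200

1.95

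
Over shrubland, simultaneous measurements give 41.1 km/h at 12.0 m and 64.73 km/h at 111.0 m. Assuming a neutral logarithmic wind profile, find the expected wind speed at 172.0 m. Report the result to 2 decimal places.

Log law: V ∝ ln(z/z₀). From the pair, with r = V₁/V₂ = 0.63495,
ln z₀ = (ln z₁ − r·ln z₂)/(1 − r) = (2.4849 − 0.63495×4.7095)/0.36505 = -1.3844 → z₀ = 0.2505 m
V₃ = V₁ · ln(z₃/z₀)/ln(z₁/z₀) = 41.1 × 6.5319/3.8693 = 69.3821 km/h

69.38 km/h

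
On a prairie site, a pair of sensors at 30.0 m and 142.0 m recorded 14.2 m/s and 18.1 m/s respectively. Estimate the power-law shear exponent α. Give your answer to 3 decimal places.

α ≈ 0.156

Power law: V₂/V₁ = (z₂/z₁)^α ⇒ α = ln(V₂/V₁) / ln(z₂/z₁)
α = ln(18.1/14.2) / ln(142.0/30.0) = ln(1.2746) / ln(4.7333)
  = 0.24267 / 1.55463 = 0.15610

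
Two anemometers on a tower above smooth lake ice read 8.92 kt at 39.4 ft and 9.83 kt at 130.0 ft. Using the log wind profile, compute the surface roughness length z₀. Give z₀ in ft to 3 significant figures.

z₀ ≈ 0.000326 ft

Log law: V(z) ∝ ln(z/z₀). With r = V₁/V₂ = 8.92/9.83 = 0.90743,
r · ln(z₂/z₀) = ln(z₁/z₀) ⇒ ln z₀ = (ln z₁ − r·ln z₂)/(1 − r)
ln z₀ = (3.67377 − 0.90743×4.86753) / 0.09257 = -8.0278
z₀ = exp(-8.0278) = 0.0003263 ft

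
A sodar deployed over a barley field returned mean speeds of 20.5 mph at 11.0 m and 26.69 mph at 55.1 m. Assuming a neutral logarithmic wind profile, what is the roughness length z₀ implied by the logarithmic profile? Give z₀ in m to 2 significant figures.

z₀ ≈ 0.053 m

Log law: V(z) ∝ ln(z/z₀). With r = V₁/V₂ = 20.5/26.69 = 0.76808,
r · ln(z₂/z₀) = ln(z₁/z₀) ⇒ ln z₀ = (ln z₁ − r·ln z₂)/(1 − r)
ln z₀ = (2.39790 − 0.76808×4.00915) / 0.23192 = -2.9382
z₀ = exp(-2.9382) = 0.05296 m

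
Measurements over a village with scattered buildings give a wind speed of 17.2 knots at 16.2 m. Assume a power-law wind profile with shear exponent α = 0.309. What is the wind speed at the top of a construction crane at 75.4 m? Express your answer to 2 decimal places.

Power-law profile: V₂ = V₁ · (z₂/z₁)^α
V₂ = 17.2 × (75.4/16.2)^0.309 = 17.2 × (4.6543)^0.309
    = 17.2 × 1.6083 = 27.6628 knots

27.66 knots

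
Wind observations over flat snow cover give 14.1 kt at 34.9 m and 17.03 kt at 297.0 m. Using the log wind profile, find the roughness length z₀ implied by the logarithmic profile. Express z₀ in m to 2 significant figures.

Log law: V(z) ∝ ln(z/z₀). With r = V₁/V₂ = 14.1/17.03 = 0.82795,
r · ln(z₂/z₀) = ln(z₁/z₀) ⇒ ln z₀ = (ln z₁ − r·ln z₂)/(1 − r)
ln z₀ = (3.55249 − 0.82795×5.69373) / 0.17205 = -6.7518
z₀ = exp(-6.7518) = 0.001169 m

z₀ ≈ 0.0012 m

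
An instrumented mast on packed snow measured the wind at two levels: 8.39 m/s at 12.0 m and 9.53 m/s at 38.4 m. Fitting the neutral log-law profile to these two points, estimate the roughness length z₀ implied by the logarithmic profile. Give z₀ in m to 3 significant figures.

z₀ ≈ 0.00230 m

Log law: V(z) ∝ ln(z/z₀). With r = V₁/V₂ = 8.39/9.53 = 0.88038,
r · ln(z₂/z₀) = ln(z₁/z₀) ⇒ ln z₀ = (ln z₁ − r·ln z₂)/(1 − r)
ln z₀ = (2.48491 − 0.88038×3.64806) / 0.11962 = -6.0755
z₀ = exp(-6.0755) = 0.002299 m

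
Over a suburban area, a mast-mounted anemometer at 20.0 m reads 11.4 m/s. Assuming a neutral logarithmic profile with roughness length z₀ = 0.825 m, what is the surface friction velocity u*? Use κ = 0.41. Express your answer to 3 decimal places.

Log law: V(z) = (u*/κ) · ln(z/z₀) ⇒ u* = κ · V / ln(z/z₀)
u* = 0.41 × 11.4 / ln(20.0/0.825) = 0.41 × 11.4 / 3.1881
   = 4.6740 / 3.1881 = 1.4661 m/s

u* ≈ 1.466 m/s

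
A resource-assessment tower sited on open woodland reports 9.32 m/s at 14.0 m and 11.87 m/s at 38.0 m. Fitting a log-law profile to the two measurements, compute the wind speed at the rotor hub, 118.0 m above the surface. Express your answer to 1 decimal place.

14.8 m/s

Log law: V ∝ ln(z/z₀). From the pair, with r = V₁/V₂ = 0.78517,
ln z₀ = (ln z₁ − r·ln z₂)/(1 − r) = (2.6391 − 0.78517×3.6376)/0.21483 = -1.0105 → z₀ = 0.3640 m
V₃ = V₁ · ln(z₃/z₀)/ln(z₁/z₀) = 9.32 × 5.7812/3.6495 = 14.7637 m/s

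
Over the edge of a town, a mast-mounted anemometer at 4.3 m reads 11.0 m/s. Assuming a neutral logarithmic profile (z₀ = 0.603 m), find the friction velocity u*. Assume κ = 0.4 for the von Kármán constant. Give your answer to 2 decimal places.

u* ≈ 2.24 m/s

Log law: V(z) = (u*/κ) · ln(z/z₀) ⇒ u* = κ · V / ln(z/z₀)
u* = 0.4 × 11.0 / ln(4.3/0.603) = 0.4 × 11.0 / 1.9645
   = 4.4000 / 1.9645 = 2.2398 m/s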